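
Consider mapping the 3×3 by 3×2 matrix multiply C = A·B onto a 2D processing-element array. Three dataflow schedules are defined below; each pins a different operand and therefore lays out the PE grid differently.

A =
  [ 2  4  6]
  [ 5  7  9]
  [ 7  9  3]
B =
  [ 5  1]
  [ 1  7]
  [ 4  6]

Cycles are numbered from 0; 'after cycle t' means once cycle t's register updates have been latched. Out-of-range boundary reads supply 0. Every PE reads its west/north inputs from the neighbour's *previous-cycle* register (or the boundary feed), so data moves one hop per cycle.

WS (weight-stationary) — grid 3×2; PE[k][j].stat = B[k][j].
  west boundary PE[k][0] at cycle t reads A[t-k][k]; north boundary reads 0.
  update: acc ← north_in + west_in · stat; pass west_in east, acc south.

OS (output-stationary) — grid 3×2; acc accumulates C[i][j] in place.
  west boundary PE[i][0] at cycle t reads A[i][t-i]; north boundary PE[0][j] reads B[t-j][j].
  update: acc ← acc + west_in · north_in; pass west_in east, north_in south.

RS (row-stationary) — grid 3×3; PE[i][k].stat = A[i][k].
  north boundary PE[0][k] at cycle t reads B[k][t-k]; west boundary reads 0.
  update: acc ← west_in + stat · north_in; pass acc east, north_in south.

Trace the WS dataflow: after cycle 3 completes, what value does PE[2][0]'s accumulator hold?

PE[2][0].acc = 68

WS 3×2: PE[2][0] cycle-by-cycle (with neighbour feeds):
  @0  [1,0]  acc 0  |  →0  ↓0
  @0  [2,0]  acc 0  |  →0  ↓0
  @1  [1,0]  acc 14  |  →4  ↓14
  @1  [2,0]  acc 0  |  →0  ↓0
  @2  [1,0]  acc 32  |  →7  ↓32
  @2  [2,0]  acc 38  |  →6  ↓38
  @3  [1,0]  acc 44  |  →9  ↓44
  @3  [2,0]  acc 68  |  →9  ↓68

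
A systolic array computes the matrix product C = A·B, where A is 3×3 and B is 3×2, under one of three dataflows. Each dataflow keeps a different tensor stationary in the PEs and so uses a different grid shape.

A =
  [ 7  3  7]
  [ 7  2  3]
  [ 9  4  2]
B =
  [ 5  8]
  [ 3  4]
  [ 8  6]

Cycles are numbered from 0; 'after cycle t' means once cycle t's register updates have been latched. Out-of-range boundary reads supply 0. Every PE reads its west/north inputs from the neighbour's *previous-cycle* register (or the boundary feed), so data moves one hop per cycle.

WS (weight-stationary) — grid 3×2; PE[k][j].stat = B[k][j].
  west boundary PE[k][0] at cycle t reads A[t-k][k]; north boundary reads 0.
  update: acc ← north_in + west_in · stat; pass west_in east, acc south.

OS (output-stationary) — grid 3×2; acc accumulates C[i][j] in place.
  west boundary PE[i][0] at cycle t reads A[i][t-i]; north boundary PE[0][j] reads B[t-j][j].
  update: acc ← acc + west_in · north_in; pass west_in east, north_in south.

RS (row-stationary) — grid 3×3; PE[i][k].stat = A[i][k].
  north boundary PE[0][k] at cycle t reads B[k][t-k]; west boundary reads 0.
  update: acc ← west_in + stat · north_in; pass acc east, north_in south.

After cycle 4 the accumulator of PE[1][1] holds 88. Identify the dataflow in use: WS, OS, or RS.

WS [3×2] PE[1][1] across cycles:
  [0] (1,1) acc=0 (h:0 v:0)
  [1] (1,1) acc=0 (h:0 v:0)
  [2] (1,1) acc=68 (h:3 v:68)
  [3] (1,1) acc=64 (h:2 v:64)
  [4] (1,1) acc=88 (h:4 v:88)
OS [3×2] PE[1][1] across cycles:
  [0] (1,1) acc=0 (h:0 v:0)
  [1] (1,1) acc=0 (h:0 v:0)
  [2] (1,1) acc=56 (h:7 v:8)
  [3] (1,1) acc=64 (h:2 v:4)
  [4] (1,1) acc=82 (h:3 v:6)
RS [3×3] PE[1][1] across cycles:
  [0] (1,1) acc=0 (h:0 v:0)
  [1] (1,1) acc=0 (h:0 v:0)
  [2] (1,1) acc=41 (h:41 v:3)
  [3] (1,1) acc=64 (h:64 v:4)
  [4] (1,1) acc=0 (h:0 v:0)

dataflow = WS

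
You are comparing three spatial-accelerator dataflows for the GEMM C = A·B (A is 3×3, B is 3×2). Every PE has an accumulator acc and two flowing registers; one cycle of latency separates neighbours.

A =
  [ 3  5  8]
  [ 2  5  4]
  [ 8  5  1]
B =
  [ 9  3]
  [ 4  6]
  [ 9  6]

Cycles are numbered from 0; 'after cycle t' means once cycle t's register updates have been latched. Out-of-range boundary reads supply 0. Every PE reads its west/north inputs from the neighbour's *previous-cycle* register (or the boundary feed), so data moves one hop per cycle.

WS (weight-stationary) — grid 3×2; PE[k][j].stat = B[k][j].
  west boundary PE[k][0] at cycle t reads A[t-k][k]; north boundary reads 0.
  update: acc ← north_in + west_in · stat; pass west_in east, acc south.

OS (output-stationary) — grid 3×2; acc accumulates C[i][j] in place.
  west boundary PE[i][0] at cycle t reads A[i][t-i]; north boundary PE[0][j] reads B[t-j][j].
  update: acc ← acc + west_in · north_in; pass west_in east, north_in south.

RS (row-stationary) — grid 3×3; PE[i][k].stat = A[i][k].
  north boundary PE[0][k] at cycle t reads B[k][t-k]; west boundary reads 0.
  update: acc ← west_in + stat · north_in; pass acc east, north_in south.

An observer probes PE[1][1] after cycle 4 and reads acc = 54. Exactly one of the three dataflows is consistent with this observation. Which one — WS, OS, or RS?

Under WS (3×2), PE[1][1]:
  after 0 — PE[1][1] acc=0, pass-E 0, pass-S 0
  after 1 — PE[1][1] acc=0, pass-E 0, pass-S 0
  after 2 — PE[1][1] acc=39, pass-E 5, pass-S 39
  after 3 — PE[1][1] acc=36, pass-E 5, pass-S 36
  after 4 — PE[1][1] acc=54, pass-E 5, pass-S 54
Under OS (3×2), PE[1][1]:
  after 0 — PE[1][1] acc=0, pass-E 0, pass-S 0
  after 1 — PE[1][1] acc=0, pass-E 0, pass-S 0
  after 2 — PE[1][1] acc=6, pass-E 2, pass-S 3
  after 3 — PE[1][1] acc=36, pass-E 5, pass-S 6
  after 4 — PE[1][1] acc=60, pass-E 4, pass-S 6
Under RS (3×3), PE[1][1]:
  after 0 — PE[1][1] acc=0, pass-E 0, pass-S 0
  after 1 — PE[1][1] acc=0, pass-E 0, pass-S 0
  after 2 — PE[1][1] acc=38, pass-E 38, pass-S 4
  after 3 — PE[1][1] acc=36, pass-E 36, pass-S 6
  after 4 — PE[1][1] acc=0, pass-E 0, pass-S 0

dataflow = WS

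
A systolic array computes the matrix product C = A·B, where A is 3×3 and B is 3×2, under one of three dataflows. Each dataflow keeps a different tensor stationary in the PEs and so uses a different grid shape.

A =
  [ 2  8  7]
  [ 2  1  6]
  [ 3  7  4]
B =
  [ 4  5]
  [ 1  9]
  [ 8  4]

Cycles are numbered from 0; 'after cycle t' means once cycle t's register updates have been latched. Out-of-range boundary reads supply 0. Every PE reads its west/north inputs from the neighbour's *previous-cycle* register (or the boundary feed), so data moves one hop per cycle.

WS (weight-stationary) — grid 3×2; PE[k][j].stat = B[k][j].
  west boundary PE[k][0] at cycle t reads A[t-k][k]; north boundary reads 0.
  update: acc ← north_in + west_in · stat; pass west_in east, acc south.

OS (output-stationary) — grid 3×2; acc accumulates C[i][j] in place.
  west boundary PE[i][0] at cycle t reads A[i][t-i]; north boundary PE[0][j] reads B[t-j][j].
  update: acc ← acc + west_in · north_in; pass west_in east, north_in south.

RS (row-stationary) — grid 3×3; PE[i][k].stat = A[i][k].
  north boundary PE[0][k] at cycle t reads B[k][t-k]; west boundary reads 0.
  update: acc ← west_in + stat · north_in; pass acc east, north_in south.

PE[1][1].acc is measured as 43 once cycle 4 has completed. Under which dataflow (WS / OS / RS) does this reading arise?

WS (3×2 grid), PE[1][1]:
  c0 r1c1: 0 / 0 / 0
  c1 r1c1: 0 / 0 / 0
  c2 r1c1: 82 / 8 / 82
  c3 r1c1: 19 / 1 / 19
  c4 r1c1: 78 / 7 / 78
OS (3×2 grid), PE[1][1]:
  c0 r1c1: 0 / 0 / 0
  c1 r1c1: 0 / 0 / 0
  c2 r1c1: 10 / 2 / 5
  c3 r1c1: 19 / 1 / 9
  c4 r1c1: 43 / 6 / 4
RS (3×3 grid), PE[1][1]:
  c0 r1c1: 0 / 0 / 0
  c1 r1c1: 0 / 0 / 0
  c2 r1c1: 9 / 9 / 1
  c3 r1c1: 19 / 19 / 9
  c4 r1c1: 0 / 0 / 0

dataflow = OS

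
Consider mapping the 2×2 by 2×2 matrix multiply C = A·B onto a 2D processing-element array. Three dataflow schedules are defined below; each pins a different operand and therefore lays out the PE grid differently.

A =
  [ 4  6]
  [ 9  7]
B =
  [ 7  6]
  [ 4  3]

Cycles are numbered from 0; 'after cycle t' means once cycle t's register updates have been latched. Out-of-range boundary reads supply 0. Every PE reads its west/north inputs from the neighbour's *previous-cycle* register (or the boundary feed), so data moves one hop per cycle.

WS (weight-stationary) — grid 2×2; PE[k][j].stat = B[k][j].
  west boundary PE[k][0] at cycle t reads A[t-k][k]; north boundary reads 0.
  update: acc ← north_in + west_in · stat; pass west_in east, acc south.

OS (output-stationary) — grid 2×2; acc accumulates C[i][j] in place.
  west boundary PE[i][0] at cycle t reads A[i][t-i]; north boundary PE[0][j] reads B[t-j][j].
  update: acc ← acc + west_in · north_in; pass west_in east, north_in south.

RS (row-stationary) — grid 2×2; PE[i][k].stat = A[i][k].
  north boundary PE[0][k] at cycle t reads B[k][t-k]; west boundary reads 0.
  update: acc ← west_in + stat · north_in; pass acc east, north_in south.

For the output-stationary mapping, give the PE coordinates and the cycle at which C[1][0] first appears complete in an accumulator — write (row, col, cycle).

(row, col, cycle) = (1, 0, 2)

OS: C[1][0] accumulates in PE[1][0]:
  step 0 · PE1,0: acc=0; fwd→0 fwd↓0
  step 1 · PE1,0: acc=63; fwd→9 fwd↓7
  step 2 · PE1,0: acc=91; fwd→7 fwd↓4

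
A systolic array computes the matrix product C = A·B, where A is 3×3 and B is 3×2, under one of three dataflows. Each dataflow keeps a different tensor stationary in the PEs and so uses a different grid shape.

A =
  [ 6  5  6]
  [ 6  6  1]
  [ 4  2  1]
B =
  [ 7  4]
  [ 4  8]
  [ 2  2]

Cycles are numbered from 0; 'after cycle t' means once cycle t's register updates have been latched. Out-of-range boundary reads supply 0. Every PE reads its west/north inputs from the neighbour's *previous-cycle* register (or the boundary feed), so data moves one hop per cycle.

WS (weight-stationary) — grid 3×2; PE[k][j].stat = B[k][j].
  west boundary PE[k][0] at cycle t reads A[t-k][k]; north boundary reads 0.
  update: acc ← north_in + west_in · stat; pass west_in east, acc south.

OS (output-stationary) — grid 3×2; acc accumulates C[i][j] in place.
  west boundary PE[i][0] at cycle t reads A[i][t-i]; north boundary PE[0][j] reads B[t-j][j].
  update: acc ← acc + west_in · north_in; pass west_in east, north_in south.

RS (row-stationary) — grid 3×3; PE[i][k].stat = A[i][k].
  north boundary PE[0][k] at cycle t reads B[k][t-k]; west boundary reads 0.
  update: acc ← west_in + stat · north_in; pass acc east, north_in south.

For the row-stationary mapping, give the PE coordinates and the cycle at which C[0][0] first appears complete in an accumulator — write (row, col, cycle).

(row, col, cycle) = (0, 2, 2)

RS — PE[0][2] is where C[0][0] collects:
  step 0 · PE0,2: acc=0; fwd→0 fwd↓0
  step 1 · PE0,2: acc=0; fwd→0 fwd↓0
  step 2 · PE0,2: acc=74; fwd→74 fwd↓2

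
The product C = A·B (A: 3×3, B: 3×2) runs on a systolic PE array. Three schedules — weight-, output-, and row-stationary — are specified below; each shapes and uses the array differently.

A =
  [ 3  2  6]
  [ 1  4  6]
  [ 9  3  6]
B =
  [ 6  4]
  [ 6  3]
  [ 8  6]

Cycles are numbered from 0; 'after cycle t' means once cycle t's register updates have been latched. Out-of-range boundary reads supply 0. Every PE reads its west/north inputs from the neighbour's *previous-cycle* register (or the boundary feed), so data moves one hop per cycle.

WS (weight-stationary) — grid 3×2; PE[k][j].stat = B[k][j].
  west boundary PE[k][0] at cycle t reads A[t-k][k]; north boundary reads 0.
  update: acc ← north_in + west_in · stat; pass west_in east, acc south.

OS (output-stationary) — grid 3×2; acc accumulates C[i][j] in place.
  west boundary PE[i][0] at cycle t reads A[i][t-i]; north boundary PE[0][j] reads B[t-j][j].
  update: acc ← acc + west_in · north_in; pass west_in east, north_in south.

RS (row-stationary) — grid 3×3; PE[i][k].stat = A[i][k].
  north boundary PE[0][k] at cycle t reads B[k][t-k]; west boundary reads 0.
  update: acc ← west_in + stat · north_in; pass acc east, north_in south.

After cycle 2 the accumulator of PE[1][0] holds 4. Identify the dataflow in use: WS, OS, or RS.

Under WS (3×2), PE[1][0]:
  t=0 PE[1][0]: acc=0 h=0 v=0
  t=1 PE[1][0]: acc=30 h=2 v=30
  t=2 PE[1][0]: acc=30 h=4 v=30
Under OS (3×2), PE[1][0]:
  t=0 PE[1][0]: acc=0 h=0 v=0
  t=1 PE[1][0]: acc=6 h=1 v=6
  t=2 PE[1][0]: acc=30 h=4 v=6
Under RS (3×3), PE[1][0]:
  t=0 PE[1][0]: acc=0 h=0 v=0
  t=1 PE[1][0]: acc=6 h=6 v=6
  t=2 PE[1][0]: acc=4 h=4 v=4

dataflow = RS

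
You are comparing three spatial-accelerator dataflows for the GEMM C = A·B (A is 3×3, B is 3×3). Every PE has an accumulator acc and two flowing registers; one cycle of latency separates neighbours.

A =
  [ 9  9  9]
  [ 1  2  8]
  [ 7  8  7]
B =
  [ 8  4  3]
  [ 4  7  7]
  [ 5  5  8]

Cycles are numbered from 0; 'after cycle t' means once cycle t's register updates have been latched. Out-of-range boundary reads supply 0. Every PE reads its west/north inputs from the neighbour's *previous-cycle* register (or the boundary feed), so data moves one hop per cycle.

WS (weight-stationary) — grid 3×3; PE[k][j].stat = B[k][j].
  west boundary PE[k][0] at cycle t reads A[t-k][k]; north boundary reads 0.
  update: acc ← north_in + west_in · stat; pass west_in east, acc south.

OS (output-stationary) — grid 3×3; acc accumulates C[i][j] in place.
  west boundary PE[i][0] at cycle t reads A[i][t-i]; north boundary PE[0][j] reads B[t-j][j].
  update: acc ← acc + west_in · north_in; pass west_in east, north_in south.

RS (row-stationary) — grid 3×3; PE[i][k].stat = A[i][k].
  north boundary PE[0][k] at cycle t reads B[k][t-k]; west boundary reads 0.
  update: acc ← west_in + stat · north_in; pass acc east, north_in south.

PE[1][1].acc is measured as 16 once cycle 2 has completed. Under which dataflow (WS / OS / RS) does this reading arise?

dataflow = RS

Under WS (3×3), PE[1][1]:
  after 0 — PE[1][1] acc=0, pass-E 0, pass-S 0
  after 1 — PE[1][1] acc=0, pass-E 0, pass-S 0
  after 2 — PE[1][1] acc=99, pass-E 9, pass-S 99
Under OS (3×3), PE[1][1]:
  after 0 — PE[1][1] acc=0, pass-E 0, pass-S 0
  after 1 — PE[1][1] acc=0, pass-E 0, pass-S 0
  after 2 — PE[1][1] acc=4, pass-E 1, pass-S 4
Under RS (3×3), PE[1][1]:
  after 0 — PE[1][1] acc=0, pass-E 0, pass-S 0
  after 1 — PE[1][1] acc=0, pass-E 0, pass-S 0
  after 2 — PE[1][1] acc=16, pass-E 16, pass-S 4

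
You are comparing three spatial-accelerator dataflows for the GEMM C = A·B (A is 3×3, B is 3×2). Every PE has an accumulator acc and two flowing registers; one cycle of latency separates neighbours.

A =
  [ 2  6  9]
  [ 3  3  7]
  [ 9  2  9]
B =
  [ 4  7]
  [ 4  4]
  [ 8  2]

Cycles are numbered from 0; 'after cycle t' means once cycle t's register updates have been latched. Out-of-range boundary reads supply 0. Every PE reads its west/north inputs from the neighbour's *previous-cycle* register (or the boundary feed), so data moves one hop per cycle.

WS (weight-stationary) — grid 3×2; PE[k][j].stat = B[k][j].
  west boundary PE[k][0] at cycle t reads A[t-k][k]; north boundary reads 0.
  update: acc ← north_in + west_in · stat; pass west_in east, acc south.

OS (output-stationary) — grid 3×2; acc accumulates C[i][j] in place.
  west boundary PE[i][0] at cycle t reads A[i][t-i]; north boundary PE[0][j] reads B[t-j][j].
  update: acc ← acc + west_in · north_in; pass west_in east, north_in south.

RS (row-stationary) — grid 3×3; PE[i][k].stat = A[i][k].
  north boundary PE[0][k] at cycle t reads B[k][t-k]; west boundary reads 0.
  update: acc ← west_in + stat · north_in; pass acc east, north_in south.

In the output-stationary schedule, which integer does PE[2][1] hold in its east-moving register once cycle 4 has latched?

OS on a 3×2 grid — tracing PE[2][1] and its feeders:
  @0  [1,1]  acc 0  |  →0  ↓0
  @0  [2,0]  acc 0  |  →0  ↓0
  @0  [2,1]  acc 0  |  →0  ↓0
  @1  [1,1]  acc 0  |  →0  ↓0
  @1  [2,0]  acc 0  |  →0  ↓0
  @1  [2,1]  acc 0  |  →0  ↓0
  @2  [1,1]  acc 21  |  →3  ↓7
  @2  [2,0]  acc 36  |  →9  ↓4
  @2  [2,1]  acc 0  |  →0  ↓0
  @3  [1,1]  acc 33  |  →3  ↓4
  @3  [2,0]  acc 44  |  →2  ↓4
  @3  [2,1]  acc 63  |  →9  ↓7
  @4  [1,1]  acc 47  |  →7  ↓2
  @4  [2,0]  acc 116  |  →9  ↓8
  @4  [2,1]  acc 71  |  →2  ↓4

register = 2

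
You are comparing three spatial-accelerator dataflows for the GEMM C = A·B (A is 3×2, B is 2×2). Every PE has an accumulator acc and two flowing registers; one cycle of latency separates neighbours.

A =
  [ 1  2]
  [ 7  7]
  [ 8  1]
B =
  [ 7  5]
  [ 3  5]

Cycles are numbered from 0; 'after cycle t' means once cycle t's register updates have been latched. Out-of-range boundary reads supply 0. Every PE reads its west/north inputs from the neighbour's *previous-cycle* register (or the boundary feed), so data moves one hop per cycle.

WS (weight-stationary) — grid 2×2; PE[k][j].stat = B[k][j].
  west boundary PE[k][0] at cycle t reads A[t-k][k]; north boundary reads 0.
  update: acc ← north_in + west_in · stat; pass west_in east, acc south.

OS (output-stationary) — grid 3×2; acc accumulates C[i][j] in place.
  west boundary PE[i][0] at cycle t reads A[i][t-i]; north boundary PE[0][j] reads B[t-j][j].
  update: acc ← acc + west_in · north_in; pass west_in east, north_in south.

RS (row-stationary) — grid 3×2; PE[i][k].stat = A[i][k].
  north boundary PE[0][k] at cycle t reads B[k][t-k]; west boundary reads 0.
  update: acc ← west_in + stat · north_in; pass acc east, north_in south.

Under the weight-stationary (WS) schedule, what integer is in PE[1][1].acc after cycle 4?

WS (2×2). Following PE[1][1] plus its west/north inputs:
  [0] (0,1) acc=0 (h:0 v:0)
  [0] (1,0) acc=0 (h:0 v:0)
  [0] (1,1) acc=0 (h:0 v:0)
  [1] (0,1) acc=5 (h:1 v:5)
  [1] (1,0) acc=13 (h:2 v:13)
  [1] (1,1) acc=0 (h:0 v:0)
  [2] (0,1) acc=35 (h:7 v:35)
  [2] (1,0) acc=70 (h:7 v:70)
  [2] (1,1) acc=15 (h:2 v:15)
  [3] (0,1) acc=40 (h:8 v:40)
  [3] (1,0) acc=59 (h:1 v:59)
  [3] (1,1) acc=70 (h:7 v:70)
  [4] (0,1) acc=0 (h:0 v:0)
  [4] (1,0) acc=0 (h:0 v:0)
  [4] (1,1) acc=45 (h:1 v:45)

PE[1][1].acc = 45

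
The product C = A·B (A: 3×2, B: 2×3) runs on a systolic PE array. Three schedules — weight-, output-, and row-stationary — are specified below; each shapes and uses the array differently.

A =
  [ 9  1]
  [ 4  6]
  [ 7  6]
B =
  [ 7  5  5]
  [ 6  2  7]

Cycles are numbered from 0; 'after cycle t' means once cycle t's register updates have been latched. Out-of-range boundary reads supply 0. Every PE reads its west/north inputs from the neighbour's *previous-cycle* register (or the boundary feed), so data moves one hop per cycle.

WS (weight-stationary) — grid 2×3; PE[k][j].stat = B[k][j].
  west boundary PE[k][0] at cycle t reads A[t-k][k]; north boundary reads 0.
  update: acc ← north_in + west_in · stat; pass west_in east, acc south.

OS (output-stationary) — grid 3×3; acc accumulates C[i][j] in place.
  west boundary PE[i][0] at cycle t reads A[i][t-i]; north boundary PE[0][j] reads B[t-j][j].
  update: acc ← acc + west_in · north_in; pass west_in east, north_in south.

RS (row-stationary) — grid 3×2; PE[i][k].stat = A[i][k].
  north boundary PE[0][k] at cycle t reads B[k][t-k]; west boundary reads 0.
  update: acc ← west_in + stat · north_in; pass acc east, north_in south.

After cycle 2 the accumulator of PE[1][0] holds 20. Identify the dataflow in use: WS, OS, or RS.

Under WS (2×3), PE[1][0]:
  c0 r1c0: 0 / 0 / 0
  c1 r1c0: 69 / 1 / 69
  c2 r1c0: 64 / 6 / 64
Under OS (3×3), PE[1][0]:
  c0 r1c0: 0 / 0 / 0
  c1 r1c0: 28 / 4 / 7
  c2 r1c0: 64 / 6 / 6
Under RS (3×2), PE[1][0]:
  c0 r1c0: 0 / 0 / 0
  c1 r1c0: 28 / 28 / 7
  c2 r1c0: 20 / 20 / 5

dataflow = RS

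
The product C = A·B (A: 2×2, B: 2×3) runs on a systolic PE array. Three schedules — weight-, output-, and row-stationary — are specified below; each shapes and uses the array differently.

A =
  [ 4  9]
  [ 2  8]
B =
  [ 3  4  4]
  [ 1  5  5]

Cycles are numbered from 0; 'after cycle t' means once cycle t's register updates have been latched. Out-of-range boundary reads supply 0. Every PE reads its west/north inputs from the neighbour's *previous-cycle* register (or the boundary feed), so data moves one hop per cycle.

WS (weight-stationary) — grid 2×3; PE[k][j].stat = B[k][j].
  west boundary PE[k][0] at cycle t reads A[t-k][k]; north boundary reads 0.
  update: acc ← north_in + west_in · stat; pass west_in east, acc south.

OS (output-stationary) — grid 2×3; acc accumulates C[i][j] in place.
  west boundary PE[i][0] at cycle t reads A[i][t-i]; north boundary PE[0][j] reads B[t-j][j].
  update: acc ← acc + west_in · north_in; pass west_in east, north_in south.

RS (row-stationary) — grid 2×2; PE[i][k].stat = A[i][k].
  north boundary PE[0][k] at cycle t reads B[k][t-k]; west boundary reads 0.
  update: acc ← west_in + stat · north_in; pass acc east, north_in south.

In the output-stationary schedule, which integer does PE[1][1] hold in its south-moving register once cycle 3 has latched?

register = 5

OS 2×3: PE[1][1] cycle-by-cycle (with neighbour feeds):
  [0] (0,1) acc=0 (h:0 v:0)
  [0] (1,0) acc=0 (h:0 v:0)
  [0] (1,1) acc=0 (h:0 v:0)
  [1] (0,1) acc=16 (h:4 v:4)
  [1] (1,0) acc=6 (h:2 v:3)
  [1] (1,1) acc=0 (h:0 v:0)
  [2] (0,1) acc=61 (h:9 v:5)
  [2] (1,0) acc=14 (h:8 v:1)
  [2] (1,1) acc=8 (h:2 v:4)
  [3] (0,1) acc=61 (h:0 v:0)
  [3] (1,0) acc=14 (h:0 v:0)
  [3] (1,1) acc=48 (h:8 v:5)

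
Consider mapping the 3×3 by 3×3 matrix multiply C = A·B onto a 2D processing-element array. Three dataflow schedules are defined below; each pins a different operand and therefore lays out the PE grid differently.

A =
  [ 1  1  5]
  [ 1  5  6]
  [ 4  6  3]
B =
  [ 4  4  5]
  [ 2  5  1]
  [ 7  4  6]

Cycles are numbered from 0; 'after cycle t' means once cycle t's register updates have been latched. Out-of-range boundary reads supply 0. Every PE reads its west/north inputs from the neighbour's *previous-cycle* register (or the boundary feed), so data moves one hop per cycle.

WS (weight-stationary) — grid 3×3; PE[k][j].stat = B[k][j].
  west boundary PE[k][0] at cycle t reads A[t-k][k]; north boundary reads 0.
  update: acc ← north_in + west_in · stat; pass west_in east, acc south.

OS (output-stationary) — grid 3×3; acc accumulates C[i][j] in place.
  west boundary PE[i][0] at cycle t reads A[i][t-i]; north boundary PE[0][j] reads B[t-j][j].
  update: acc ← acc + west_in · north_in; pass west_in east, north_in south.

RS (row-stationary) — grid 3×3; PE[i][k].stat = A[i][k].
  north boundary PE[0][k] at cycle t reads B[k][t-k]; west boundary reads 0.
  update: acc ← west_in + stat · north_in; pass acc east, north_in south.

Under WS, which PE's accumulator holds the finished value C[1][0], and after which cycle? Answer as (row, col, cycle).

Under WS, C[1][0] lands at PE[2][0]:
  c0 r2c0: 0 / 0 / 0
  c1 r2c0: 0 / 0 / 0
  c2 r2c0: 41 / 5 / 41
  c3 r2c0: 56 / 6 / 56

(row, col, cycle) = (2, 0, 3)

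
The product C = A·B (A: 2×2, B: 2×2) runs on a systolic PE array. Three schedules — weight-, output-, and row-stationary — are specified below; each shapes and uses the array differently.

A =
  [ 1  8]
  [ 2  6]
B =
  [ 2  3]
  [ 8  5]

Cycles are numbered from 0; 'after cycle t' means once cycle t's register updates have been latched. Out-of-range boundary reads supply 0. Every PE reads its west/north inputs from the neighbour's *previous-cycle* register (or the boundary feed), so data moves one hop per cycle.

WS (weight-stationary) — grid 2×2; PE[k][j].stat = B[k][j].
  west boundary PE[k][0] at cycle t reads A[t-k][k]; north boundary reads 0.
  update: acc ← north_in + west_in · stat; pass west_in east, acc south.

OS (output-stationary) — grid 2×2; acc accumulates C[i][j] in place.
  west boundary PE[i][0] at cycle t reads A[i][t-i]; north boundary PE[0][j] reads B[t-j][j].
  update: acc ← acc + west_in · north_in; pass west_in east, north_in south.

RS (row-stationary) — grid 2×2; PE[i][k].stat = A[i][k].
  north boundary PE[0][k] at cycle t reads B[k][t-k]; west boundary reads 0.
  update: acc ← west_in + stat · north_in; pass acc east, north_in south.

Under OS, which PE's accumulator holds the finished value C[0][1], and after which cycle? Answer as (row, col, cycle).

(row, col, cycle) = (0, 1, 2)

OS: C[0][1] accumulates in PE[0][1]:
  c0 r0c1: 0 / 0 / 0
  c1 r0c1: 3 / 1 / 3
  c2 r0c1: 43 / 8 / 5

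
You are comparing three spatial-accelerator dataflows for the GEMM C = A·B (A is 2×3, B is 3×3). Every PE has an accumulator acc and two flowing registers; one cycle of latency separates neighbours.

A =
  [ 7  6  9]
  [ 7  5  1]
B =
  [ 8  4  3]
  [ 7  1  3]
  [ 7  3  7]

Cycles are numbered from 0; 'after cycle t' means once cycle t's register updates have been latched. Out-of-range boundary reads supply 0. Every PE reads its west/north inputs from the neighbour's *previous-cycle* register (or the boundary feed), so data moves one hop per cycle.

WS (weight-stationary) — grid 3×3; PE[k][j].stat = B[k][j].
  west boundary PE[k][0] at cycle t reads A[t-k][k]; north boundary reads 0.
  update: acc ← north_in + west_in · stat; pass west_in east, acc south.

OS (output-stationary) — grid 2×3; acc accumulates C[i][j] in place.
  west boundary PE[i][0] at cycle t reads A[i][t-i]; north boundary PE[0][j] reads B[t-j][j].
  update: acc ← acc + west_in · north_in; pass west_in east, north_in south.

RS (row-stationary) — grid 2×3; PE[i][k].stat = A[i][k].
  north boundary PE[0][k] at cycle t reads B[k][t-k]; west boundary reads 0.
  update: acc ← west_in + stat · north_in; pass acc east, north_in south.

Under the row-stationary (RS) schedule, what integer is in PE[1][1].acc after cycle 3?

RS 2×3: PE[1][1] cycle-by-cycle (with neighbour feeds):
  after 0 — PE[0][1] acc=0, pass-E 0, pass-S 0
  after 0 — PE[1][0] acc=0, pass-E 0, pass-S 0
  after 0 — PE[1][1] acc=0, pass-E 0, pass-S 0
  after 1 — PE[0][1] acc=98, pass-E 98, pass-S 7
  after 1 — PE[1][0] acc=56, pass-E 56, pass-S 8
  after 1 — PE[1][1] acc=0, pass-E 0, pass-S 0
  after 2 — PE[0][1] acc=34, pass-E 34, pass-S 1
  after 2 — PE[1][0] acc=28, pass-E 28, pass-S 4
  after 2 — PE[1][1] acc=91, pass-E 91, pass-S 7
  after 3 — PE[0][1] acc=39, pass-E 39, pass-S 3
  after 3 — PE[1][0] acc=21, pass-E 21, pass-S 3
  after 3 — PE[1][1] acc=33, pass-E 33, pass-S 1

PE[1][1].acc = 33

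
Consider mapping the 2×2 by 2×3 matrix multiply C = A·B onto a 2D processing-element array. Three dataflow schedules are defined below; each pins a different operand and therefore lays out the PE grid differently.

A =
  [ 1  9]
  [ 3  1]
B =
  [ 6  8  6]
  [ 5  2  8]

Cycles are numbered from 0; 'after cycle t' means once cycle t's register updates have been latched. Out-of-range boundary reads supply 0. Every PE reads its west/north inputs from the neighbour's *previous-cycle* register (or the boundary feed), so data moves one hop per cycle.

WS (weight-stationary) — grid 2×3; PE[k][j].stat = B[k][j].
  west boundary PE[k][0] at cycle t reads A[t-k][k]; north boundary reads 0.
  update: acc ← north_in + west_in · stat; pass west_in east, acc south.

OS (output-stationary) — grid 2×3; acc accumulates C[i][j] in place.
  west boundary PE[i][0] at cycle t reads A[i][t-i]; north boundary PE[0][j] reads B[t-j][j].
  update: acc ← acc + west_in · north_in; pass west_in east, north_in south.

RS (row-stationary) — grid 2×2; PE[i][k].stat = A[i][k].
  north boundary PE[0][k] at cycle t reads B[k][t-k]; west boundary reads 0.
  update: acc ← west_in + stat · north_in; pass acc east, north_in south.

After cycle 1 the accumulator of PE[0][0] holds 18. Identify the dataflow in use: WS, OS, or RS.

WS (2×3 grid), PE[0][0]:
  [0] (0,0) acc=6 (h:1 v:6)
  [1] (0,0) acc=18 (h:3 v:18)
OS (2×3 grid), PE[0][0]:
  [0] (0,0) acc=6 (h:1 v:6)
  [1] (0,0) acc=51 (h:9 v:5)
RS (2×2 grid), PE[0][0]:
  [0] (0,0) acc=6 (h:6 v:6)
  [1] (0,0) acc=8 (h:8 v:8)

dataflow = WS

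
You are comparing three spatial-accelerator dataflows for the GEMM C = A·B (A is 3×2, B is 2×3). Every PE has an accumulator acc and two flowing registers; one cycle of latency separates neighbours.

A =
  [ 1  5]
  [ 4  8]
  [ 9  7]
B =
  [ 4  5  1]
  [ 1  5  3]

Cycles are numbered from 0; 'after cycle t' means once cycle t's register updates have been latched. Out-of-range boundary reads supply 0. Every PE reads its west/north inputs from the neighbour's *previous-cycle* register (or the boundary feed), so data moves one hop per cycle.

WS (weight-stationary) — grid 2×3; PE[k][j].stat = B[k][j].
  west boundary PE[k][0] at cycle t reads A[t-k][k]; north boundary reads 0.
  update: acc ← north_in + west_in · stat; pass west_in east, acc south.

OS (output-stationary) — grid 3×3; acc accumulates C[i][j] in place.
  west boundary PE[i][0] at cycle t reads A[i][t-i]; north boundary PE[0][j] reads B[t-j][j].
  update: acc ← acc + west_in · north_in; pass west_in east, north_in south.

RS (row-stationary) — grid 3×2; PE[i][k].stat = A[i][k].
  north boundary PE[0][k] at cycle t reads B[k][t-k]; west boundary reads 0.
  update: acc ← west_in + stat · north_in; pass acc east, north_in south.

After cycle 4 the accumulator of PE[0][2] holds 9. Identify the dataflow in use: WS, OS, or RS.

WS (2×3 grid), PE[0][2]:
  [0] (0,2) acc=0 (h:0 v:0)
  [1] (0,2) acc=0 (h:0 v:0)
  [2] (0,2) acc=1 (h:1 v:1)
  [3] (0,2) acc=4 (h:4 v:4)
  [4] (0,2) acc=9 (h:9 v:9)
OS (3×3 grid), PE[0][2]:
  [0] (0,2) acc=0 (h:0 v:0)
  [1] (0,2) acc=0 (h:0 v:0)
  [2] (0,2) acc=1 (h:1 v:1)
  [3] (0,2) acc=16 (h:5 v:3)
  [4] (0,2) acc=16 (h:0 v:0)
— RS: 3×2 array has no PE[0][2].

dataflow = WS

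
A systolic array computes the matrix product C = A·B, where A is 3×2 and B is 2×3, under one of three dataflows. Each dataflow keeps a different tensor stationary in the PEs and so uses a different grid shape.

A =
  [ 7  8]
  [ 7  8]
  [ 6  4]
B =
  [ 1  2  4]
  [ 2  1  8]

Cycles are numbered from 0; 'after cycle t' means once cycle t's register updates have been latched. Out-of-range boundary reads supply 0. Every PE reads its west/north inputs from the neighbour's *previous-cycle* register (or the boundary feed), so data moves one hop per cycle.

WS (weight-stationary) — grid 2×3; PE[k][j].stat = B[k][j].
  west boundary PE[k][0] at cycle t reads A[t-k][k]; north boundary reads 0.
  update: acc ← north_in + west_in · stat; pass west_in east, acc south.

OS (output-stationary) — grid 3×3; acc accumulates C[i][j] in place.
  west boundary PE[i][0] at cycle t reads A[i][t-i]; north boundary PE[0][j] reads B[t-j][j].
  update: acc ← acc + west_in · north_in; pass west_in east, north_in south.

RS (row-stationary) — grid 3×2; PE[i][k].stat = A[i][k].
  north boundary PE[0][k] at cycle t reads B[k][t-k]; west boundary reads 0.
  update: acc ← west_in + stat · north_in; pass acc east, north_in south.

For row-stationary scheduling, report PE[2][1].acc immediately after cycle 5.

Tracing RS — 3×2 array, target PE[2][1]:
  [0] (1,1) acc=0 (h:0 v:0)
  [0] (2,0) acc=0 (h:0 v:0)
  [0] (2,1) acc=0 (h:0 v:0)
  [1] (1,1) acc=0 (h:0 v:0)
  [1] (2,0) acc=0 (h:0 v:0)
  [1] (2,1) acc=0 (h:0 v:0)
  [2] (1,1) acc=23 (h:23 v:2)
  [2] (2,0) acc=6 (h:6 v:1)
  [2] (2,1) acc=0 (h:0 v:0)
  [3] (1,1) acc=22 (h:22 v:1)
  [3] (2,0) acc=12 (h:12 v:2)
  [3] (2,1) acc=14 (h:14 v:2)
  [4] (1,1) acc=92 (h:92 v:8)
  [4] (2,0) acc=24 (h:24 v:4)
  [4] (2,1) acc=16 (h:16 v:1)
  [5] (1,1) acc=0 (h:0 v:0)
  [5] (2,0) acc=0 (h:0 v:0)
  [5] (2,1) acc=56 (h:56 v:8)

PE[2][1].acc = 56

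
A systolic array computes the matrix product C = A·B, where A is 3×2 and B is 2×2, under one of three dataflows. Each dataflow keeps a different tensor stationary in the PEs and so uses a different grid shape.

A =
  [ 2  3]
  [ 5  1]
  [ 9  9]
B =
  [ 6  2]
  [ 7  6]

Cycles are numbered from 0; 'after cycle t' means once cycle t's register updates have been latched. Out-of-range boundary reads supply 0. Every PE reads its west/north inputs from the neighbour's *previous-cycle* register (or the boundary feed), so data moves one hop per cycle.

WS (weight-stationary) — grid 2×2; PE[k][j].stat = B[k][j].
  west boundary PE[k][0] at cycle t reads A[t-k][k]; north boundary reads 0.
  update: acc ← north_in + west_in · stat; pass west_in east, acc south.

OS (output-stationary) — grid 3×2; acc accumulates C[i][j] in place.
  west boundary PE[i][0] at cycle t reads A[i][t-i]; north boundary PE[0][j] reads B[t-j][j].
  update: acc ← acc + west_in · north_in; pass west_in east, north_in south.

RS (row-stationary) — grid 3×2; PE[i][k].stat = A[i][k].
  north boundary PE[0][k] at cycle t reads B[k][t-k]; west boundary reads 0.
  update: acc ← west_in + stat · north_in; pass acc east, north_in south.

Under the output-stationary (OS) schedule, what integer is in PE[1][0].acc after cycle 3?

OS 3×2: PE[1][0] cycle-by-cycle (with neighbour feeds):
  0: (0,0).acc=12  regs=<2,6>
  0: (1,0).acc=0  regs=<0,0>
  1: (0,0).acc=33  regs=<3,7>
  1: (1,0).acc=30  regs=<5,6>
  2: (0,0).acc=33  regs=<0,0>
  2: (1,0).acc=37  regs=<1,7>
  3: (0,0).acc=33  regs=<0,0>
  3: (1,0).acc=37  regs=<0,0>

PE[1][0].acc = 37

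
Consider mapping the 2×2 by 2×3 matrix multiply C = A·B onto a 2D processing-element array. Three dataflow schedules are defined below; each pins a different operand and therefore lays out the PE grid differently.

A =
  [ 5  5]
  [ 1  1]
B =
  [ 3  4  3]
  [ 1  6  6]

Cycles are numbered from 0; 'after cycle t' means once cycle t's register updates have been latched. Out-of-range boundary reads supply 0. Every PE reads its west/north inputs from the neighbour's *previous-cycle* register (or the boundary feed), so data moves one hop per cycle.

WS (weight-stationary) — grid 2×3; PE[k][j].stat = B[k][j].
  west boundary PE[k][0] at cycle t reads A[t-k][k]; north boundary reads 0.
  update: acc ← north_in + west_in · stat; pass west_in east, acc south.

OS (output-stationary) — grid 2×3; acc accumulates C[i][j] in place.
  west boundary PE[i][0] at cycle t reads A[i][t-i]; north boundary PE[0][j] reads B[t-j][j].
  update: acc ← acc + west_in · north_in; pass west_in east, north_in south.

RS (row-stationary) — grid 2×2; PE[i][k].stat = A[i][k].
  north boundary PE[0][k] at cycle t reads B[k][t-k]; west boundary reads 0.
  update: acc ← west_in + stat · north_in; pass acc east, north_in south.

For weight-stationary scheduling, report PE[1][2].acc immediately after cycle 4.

PE[1][2].acc = 9

WS (2×3). Following PE[1][2] plus its west/north inputs:
  after 0 — PE[0][2] acc=0, pass-E 0, pass-S 0
  after 0 — PE[1][1] acc=0, pass-E 0, pass-S 0
  after 0 — PE[1][2] acc=0, pass-E 0, pass-S 0
  after 1 — PE[0][2] acc=0, pass-E 0, pass-S 0
  after 1 — PE[1][1] acc=0, pass-E 0, pass-S 0
  after 1 — PE[1][2] acc=0, pass-E 0, pass-S 0
  after 2 — PE[0][2] acc=15, pass-E 5, pass-S 15
  after 2 — PE[1][1] acc=50, pass-E 5, pass-S 50
  after 2 — PE[1][2] acc=0, pass-E 0, pass-S 0
  after 3 — PE[0][2] acc=3, pass-E 1, pass-S 3
  after 3 — PE[1][1] acc=10, pass-E 1, pass-S 10
  after 3 — PE[1][2] acc=45, pass-E 5, pass-S 45
  after 4 — PE[0][2] acc=0, pass-E 0, pass-S 0
  after 4 — PE[1][1] acc=0, pass-E 0, pass-S 0
  after 4 — PE[1][2] acc=9, pass-E 1, pass-S 9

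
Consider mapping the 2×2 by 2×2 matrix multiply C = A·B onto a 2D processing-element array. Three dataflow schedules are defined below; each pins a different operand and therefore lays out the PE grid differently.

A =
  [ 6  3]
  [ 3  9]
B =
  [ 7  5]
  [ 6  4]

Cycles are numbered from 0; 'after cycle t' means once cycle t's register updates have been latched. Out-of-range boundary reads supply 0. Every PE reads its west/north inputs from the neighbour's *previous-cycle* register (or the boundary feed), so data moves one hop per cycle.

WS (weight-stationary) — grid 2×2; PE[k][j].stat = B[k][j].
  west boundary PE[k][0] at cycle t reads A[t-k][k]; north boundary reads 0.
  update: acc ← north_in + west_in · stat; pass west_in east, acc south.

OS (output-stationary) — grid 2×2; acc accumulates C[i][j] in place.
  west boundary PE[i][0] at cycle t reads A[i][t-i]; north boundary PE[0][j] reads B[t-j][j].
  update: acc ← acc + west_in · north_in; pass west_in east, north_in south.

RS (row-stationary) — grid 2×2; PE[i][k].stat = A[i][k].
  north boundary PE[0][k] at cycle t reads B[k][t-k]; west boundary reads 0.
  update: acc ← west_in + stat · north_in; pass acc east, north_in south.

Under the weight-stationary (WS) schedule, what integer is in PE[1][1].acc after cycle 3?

WS (2×2). Following PE[1][1] plus its west/north inputs:
  t=0 PE[0][1]: acc=0 h=0 v=0
  t=0 PE[1][0]: acc=0 h=0 v=0
  t=0 PE[1][1]: acc=0 h=0 v=0
  t=1 PE[0][1]: acc=30 h=6 v=30
  t=1 PE[1][0]: acc=60 h=3 v=60
  t=1 PE[1][1]: acc=0 h=0 v=0
  t=2 PE[0][1]: acc=15 h=3 v=15
  t=2 PE[1][0]: acc=75 h=9 v=75
  t=2 PE[1][1]: acc=42 h=3 v=42
  t=3 PE[0][1]: acc=0 h=0 v=0
  t=3 PE[1][0]: acc=0 h=0 v=0
  t=3 PE[1][1]: acc=51 h=9 v=51

PE[1][1].acc = 51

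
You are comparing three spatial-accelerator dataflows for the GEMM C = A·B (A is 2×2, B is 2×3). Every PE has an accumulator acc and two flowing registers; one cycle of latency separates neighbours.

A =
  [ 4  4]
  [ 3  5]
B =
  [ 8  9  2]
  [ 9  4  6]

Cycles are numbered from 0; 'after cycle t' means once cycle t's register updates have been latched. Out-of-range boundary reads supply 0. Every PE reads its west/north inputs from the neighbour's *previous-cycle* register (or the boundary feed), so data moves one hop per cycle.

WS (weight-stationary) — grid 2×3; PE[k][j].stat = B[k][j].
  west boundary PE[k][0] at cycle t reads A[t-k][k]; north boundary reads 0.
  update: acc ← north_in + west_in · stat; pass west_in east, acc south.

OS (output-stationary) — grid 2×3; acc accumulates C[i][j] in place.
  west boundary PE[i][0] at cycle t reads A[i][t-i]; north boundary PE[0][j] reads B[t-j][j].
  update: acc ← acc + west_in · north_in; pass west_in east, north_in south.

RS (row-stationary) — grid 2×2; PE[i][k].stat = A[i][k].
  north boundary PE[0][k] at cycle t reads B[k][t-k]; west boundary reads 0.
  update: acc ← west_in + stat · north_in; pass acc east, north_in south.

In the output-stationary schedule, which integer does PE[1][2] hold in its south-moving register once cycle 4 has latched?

register = 6

Tracing OS — 2×3 array, target PE[1][2]:
  t=0 PE[0][2]: acc=0 h=0 v=0
  t=0 PE[1][1]: acc=0 h=0 v=0
  t=0 PE[1][2]: acc=0 h=0 v=0
  t=1 PE[0][2]: acc=0 h=0 v=0
  t=1 PE[1][1]: acc=0 h=0 v=0
  t=1 PE[1][2]: acc=0 h=0 v=0
  t=2 PE[0][2]: acc=8 h=4 v=2
  t=2 PE[1][1]: acc=27 h=3 v=9
  t=2 PE[1][2]: acc=0 h=0 v=0
  t=3 PE[0][2]: acc=32 h=4 v=6
  t=3 PE[1][1]: acc=47 h=5 v=4
  t=3 PE[1][2]: acc=6 h=3 v=2
  t=4 PE[0][2]: acc=32 h=0 v=0
  t=4 PE[1][1]: acc=47 h=0 v=0
  t=4 PE[1][2]: acc=36 h=5 v=6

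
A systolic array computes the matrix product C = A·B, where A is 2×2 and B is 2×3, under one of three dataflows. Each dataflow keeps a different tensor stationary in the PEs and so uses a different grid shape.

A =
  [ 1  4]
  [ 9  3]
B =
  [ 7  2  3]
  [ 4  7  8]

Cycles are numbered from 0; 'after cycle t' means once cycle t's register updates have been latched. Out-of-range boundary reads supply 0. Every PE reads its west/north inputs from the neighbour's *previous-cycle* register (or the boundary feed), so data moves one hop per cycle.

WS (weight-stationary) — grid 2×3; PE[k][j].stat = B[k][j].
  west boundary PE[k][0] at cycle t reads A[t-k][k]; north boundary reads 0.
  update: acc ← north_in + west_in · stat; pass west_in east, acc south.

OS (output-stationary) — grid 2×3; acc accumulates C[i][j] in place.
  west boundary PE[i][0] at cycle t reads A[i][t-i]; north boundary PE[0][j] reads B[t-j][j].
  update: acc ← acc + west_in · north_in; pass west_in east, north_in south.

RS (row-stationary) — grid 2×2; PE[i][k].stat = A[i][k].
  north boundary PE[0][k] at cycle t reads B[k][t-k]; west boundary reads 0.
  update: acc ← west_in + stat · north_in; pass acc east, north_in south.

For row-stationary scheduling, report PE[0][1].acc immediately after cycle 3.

PE[0][1].acc = 35

RS 2×2: PE[0][1] cycle-by-cycle (with neighbour feeds):
  0: (0,0).acc=7  regs=<7,7>
  0: (0,1).acc=0  regs=<0,0>
  1: (0,0).acc=2  regs=<2,2>
  1: (0,1).acc=23  regs=<23,4>
  2: (0,0).acc=3  regs=<3,3>
  2: (0,1).acc=30  regs=<30,7>
  3: (0,0).acc=0  regs=<0,0>
  3: (0,1).acc=35  regs=<35,8>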